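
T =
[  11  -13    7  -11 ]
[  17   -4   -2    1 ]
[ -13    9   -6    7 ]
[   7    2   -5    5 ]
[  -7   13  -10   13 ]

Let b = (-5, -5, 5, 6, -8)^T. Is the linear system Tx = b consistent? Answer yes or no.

Row reduce the augmented matrix [T | b].
R2 ← R2 − (17/11)·R1: [0, 177/11, -141/11, 18, 30/11]
R3 ← R3 + (13/11)·R1: [0, -70/11, 25/11, -6, -10/11]
R4 ← R4 − (7/11)·R1: [0, 113/11, -104/11, 12, 101/11]
R5 ← R5 + (7/11)·R1: [0, 52/11, -61/11, 6, -123/11]
R3 ← R3 + (70/177)·R2: [0, 0, -165/59, 66/59, 10/59]
R4 ← R4 − (113/177)·R2: [0, 0, -75/59, 30/59, 439/59]
R5 ← R5 − (52/177)·R2: [0, 0, -105/59, 42/59, -707/59]
R4 ← R4 − (5/11)·R3: [0, 0, 0, 0, 81/11]
R5 ← R5 − (7/11)·R3: [0, 0, 0, 0, -133/11]
R5 ← R5 + (133/81)·R4: [0, 0, 0, 0, 0]
The echelon form has 4 nonzero rows; the last pivot sits in the augmented column, so rank(T) = 3 but rank([T|b]) = 4.
Since the ranks differ, the system is inconsistent.

no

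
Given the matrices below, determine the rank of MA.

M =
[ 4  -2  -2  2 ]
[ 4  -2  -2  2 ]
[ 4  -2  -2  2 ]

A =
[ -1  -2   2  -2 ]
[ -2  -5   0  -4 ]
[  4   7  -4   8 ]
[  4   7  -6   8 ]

1

First compute MA:
[[  0,   2,   4,   0],
 [  0,   2,   4,   0],
 [  0,   2,   4,   0]]
Now row reduce the product.
R2 ← R2 − R1: [0, 0, 0, 0]
R3 ← R3 − R1: [0, 0, 0, 0]
1 nonzero row, so rank(MA) = 1.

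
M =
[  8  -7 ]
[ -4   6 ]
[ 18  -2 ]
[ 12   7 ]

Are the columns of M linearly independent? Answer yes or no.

Row reduce M to echelon form.
R2 ← R2 + (1/2)·R1: [0, 5/2]
R3 ← R3 − (9/4)·R1: [0, 55/4]
R4 ← R4 − (3/2)·R1: [0, 35/2]
R3 ← R3 − (11/2)·R2: [0, 0]
R4 ← R4 − (7)·R2: [0, 0]
2 pivots among 2 columns.
Every column is a pivot column, so the columns are linearly independent.

yes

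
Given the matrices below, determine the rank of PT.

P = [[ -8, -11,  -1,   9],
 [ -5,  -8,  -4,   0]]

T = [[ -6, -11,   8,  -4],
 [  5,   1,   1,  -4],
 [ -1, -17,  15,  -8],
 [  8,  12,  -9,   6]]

2

First compute PT:
[[ 66, 202, -171, 138],
 [ -6, 115, -108,  84]]
Now row reduce the product.
R2 ← R2 + (1/11)·R1: [0, 1467/11, -1359/11, 1062/11]
2 nonzero rows, so rank(PT) = 2.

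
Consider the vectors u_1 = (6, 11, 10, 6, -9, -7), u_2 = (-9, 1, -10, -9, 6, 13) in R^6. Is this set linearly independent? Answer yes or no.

yes

Form the matrix with these vectors as rows and row reduce.
R2 ← R2 + (3/2)·R1: [0, 35/2, 5, 0, -15/2, 5/2]
2 nonzero rows, so the 2 vectors span a space of dimension 2.
Since 2 = 2, the vectors are linearly independent.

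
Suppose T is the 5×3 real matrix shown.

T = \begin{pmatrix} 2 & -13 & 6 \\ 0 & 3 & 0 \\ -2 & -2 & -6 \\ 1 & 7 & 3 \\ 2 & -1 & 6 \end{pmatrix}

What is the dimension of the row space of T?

Row reduce to echelon form.
R3 ← R3 + R1: [0, -15, 0]
R4 ← R4 − (1/2)·R1: [0, 27/2, 0]
R5 ← R5 − R1: [0, 12, 0]
R3 ← R3 + (5)·R2: [0, 0, 0]
R4 ← R4 − (9/2)·R2: [0, 0, 0]
R5 ← R5 − (4)·R2: [0, 0, 0]
Echelon form has 2 nonzero rows, so rank(T) = 2.
The row space has dimension equal to the rank: 2.

2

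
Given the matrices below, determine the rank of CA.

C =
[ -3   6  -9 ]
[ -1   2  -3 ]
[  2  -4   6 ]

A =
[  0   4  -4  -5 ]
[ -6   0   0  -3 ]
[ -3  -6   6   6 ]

First compute CA:
[[ -9,  42, -42, -57],
 [ -3,  14, -14, -19],
 [  6, -28,  28,  38]]
Now row reduce the product.
R2 ← R2 − (1/3)·R1: [0, 0, 0, 0]
R3 ← R3 + (2/3)·R1: [0, 0, 0, 0]
1 nonzero row, so rank(CA) = 1.

1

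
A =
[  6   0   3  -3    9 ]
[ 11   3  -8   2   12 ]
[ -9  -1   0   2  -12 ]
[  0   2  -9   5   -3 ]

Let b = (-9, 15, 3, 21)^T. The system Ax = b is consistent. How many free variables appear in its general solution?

Row reduce the augmented matrix [A | b].
R2 ← R2 − (11/6)·R1: [0, 3, -27/2, 15/2, -9/2, 63/2]
R3 ← R3 + (3/2)·R1: [0, -1, 9/2, -5/2, 3/2, -21/2]
R3 ← R3 + (1/3)·R2: [0, 0, 0, 0, 0, 0]
R4 ← R4 − (2/3)·R2: [0, 0, 0, 0, 0, 0]
The echelon form has 2 nonzero rows, and every pivot lies in the first 5 columns, so rank(A) = rank([A|b]) = 2.
The system is consistent.
Free variables = (unknowns) − (rank) = 5 − 2 = 3.

3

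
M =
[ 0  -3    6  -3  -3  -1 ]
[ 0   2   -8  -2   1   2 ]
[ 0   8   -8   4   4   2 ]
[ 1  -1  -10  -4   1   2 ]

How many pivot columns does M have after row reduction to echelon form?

4

Row reduce to echelon form.
Swap R1 ↔ R4
R3 ← R3 − (4)·R2: [0, 0, 24, 12, 0, -6]
R4 ← R4 + (3/2)·R2: [0, 0, -6, -6, -3/2, 2]
R4 ← R4 + (1/4)·R3: [0, 0, 0, -3, -3/2, 1/2]
Echelon form has 4 nonzero rows, so rank(M) = 4.
Each nonzero row contributes one pivot column: 4 pivot columns.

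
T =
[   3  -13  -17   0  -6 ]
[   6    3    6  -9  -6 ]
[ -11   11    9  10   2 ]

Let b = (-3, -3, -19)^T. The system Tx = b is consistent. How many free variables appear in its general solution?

2

Row reduce the augmented matrix [T | b].
R2 ← R2 − (2)·R1: [0, 29, 40, -9, 6, 3]
R3 ← R3 + (11/3)·R1: [0, -110/3, -160/3, 10, -20, -30]
R3 ← R3 + (110/87)·R2: [0, 0, -80/29, -40/29, -360/29, -760/29]
The echelon form has 3 nonzero rows, and every pivot lies in the first 5 columns, so rank(T) = rank([T|b]) = 3.
The system is consistent.
Free variables = (unknowns) − (rank) = 5 − 3 = 2.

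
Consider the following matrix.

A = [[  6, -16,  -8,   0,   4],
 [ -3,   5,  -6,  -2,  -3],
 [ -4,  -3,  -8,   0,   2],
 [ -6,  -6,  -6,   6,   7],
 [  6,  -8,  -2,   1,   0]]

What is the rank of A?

5

Row reduce to echelon form.
R2 ← R2 + (1/2)·R1: [0, -3, -10, -2, -1]
R3 ← R3 + (2/3)·R1: [0, -41/3, -40/3, 0, 14/3]
R4 ← R4 + R1: [0, -22, -14, 6, 11]
R5 ← R5 − R1: [0, 8, 6, 1, -4]
R3 ← R3 − (41/9)·R2: [0, 0, 290/9, 82/9, 83/9]
R4 ← R4 − (22/3)·R2: [0, 0, 178/3, 62/3, 55/3]
R5 ← R5 + (8/3)·R2: [0, 0, -62/3, -13/3, -20/3]
R4 ← R4 − (267/145)·R3: [0, 0, 0, 564/145, 196/145]
R5 ← R5 + (93/145)·R3: [0, 0, 0, 219/145, -109/145]
R5 ← R5 − (73/188)·R4: [0, 0, 0, 0, -60/47]
Echelon form has 5 nonzero rows, so rank(A) = 5.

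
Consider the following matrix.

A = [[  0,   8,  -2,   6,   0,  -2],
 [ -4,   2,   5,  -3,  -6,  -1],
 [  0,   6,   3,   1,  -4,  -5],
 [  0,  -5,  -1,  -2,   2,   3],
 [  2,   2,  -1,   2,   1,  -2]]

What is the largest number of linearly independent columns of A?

Row reduce to echelon form.
Swap R1 ↔ R2
R5 ← R5 + (1/2)·R1: [0, 3, 3/2, 1/2, -2, -5/2]
R3 ← R3 − (3/4)·R2: [0, 0, 9/2, -7/2, -4, -7/2]
R4 ← R4 + (5/8)·R2: [0, 0, -9/4, 7/4, 2, 7/4]
R5 ← R5 − (3/8)·R2: [0, 0, 9/4, -7/4, -2, -7/4]
R4 ← R4 + (1/2)·R3: [0, 0, 0, 0, 0, 0]
R5 ← R5 − (1/2)·R3: [0, 0, 0, 0, 0, 0]
Echelon form has 3 nonzero rows, so rank(A) = 3.
The rank gives the maximum number of linearly independent columns: 3.

3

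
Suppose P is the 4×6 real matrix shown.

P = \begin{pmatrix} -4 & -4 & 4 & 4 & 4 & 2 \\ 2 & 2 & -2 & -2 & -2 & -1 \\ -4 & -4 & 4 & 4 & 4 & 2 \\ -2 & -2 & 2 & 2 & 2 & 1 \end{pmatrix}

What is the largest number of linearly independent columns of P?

1

Row reduce to echelon form.
R2 ← R2 + (1/2)·R1: [0, 0, 0, 0, 0, 0]
R3 ← R3 − R1: [0, 0, 0, 0, 0, 0]
R4 ← R4 − (1/2)·R1: [0, 0, 0, 0, 0, 0]
Echelon form has 1 nonzero row, so rank(P) = 1.
The rank gives the maximum number of linearly independent columns: 1.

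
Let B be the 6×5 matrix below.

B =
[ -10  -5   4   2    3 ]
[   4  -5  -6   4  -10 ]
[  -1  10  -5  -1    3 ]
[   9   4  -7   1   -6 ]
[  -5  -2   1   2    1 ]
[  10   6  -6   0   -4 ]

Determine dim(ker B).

1

Row reduce to echelon form.
R2 ← R2 + (2/5)·R1: [0, -7, -22/5, 24/5, -44/5]
R3 ← R3 − (1/10)·R1: [0, 21/2, -27/5, -6/5, 27/10]
R4 ← R4 + (9/10)·R1: [0, -1/2, -17/5, 14/5, -33/10]
R5 ← R5 − (1/2)·R1: [0, 1/2, -1, 1, -1/2]
R6 ← R6 + R1: [0, 1, -2, 2, -1]
R3 ← R3 + (3/2)·R2: [0, 0, -12, 6, -21/2]
R4 ← R4 − (1/14)·R2: [0, 0, -108/35, 86/35, -187/70]
R5 ← R5 + (1/14)·R2: [0, 0, -46/35, 47/35, -79/70]
R6 ← R6 + (1/7)·R2: [0, 0, -92/35, 94/35, -79/35]
R4 ← R4 − (9/35)·R3: [0, 0, 0, 32/35, 1/35]
R5 ← R5 − (23/210)·R3: [0, 0, 0, 24/35, 3/140]
R6 ← R6 − (23/105)·R3: [0, 0, 0, 48/35, 3/70]
R5 ← R5 − (3/4)·R4: [0, 0, 0, 0, 0]
R6 ← R6 − (3/2)·R4: [0, 0, 0, 0, 0]
4 nonzero rows, so rank(B) = 4.
B has 5 columns; by rank–nullity, nullity = 5 − 4 = 1.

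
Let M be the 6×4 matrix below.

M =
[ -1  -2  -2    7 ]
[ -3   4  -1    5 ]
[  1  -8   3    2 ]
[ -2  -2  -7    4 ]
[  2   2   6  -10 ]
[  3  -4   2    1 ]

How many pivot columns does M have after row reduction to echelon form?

4

Row reduce to echelon form.
R2 ← R2 − (3)·R1: [0, 10, 5, -16]
R3 ← R3 + R1: [0, -10, 1, 9]
R4 ← R4 − (2)·R1: [0, 2, -3, -10]
R5 ← R5 + (2)·R1: [0, -2, 2, 4]
R6 ← R6 + (3)·R1: [0, -10, -4, 22]
R3 ← R3 + R2: [0, 0, 6, -7]
R4 ← R4 − (1/5)·R2: [0, 0, -4, -34/5]
R5 ← R5 + (1/5)·R2: [0, 0, 3, 4/5]
R6 ← R6 + R2: [0, 0, 1, 6]
R4 ← R4 + (2/3)·R3: [0, 0, 0, -172/15]
R5 ← R5 − (1/2)·R3: [0, 0, 0, 43/10]
R6 ← R6 − (1/6)·R3: [0, 0, 0, 43/6]
R5 ← R5 + (3/8)·R4: [0, 0, 0, 0]
R6 ← R6 + (5/8)·R4: [0, 0, 0, 0]
Echelon form has 4 nonzero rows, so rank(M) = 4.
Each nonzero row contributes one pivot column: 4 pivot columns.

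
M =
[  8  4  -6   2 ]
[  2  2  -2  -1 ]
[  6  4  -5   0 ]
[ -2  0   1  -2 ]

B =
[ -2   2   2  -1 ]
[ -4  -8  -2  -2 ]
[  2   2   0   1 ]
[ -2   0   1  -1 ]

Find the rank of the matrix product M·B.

First compute MB:
[[-48, -28,  10, -24],
 [-14, -16,  -1,  -7],
 [-38, -30,   4, -19],
 [ 10,  -2,  -6,   5]]
Now row reduce the product.
R2 ← R2 − (7/24)·R1: [0, -47/6, -47/12, 0]
R3 ← R3 − (19/24)·R1: [0, -47/6, -47/12, 0]
R4 ← R4 + (5/24)·R1: [0, -47/6, -47/12, 0]
R3 ← R3 − R2: [0, 0, 0, 0]
R4 ← R4 − R2: [0, 0, 0, 0]
2 nonzero rows, so rank(MB) = 2.

2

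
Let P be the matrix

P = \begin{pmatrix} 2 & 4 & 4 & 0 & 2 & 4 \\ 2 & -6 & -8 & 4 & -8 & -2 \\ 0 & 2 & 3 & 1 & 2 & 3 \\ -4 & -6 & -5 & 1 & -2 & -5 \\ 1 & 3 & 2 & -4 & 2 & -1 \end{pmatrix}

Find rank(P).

Row reduce to echelon form.
R2 ← R2 − R1: [0, -10, -12, 4, -10, -6]
R4 ← R4 + (2)·R1: [0, 2, 3, 1, 2, 3]
R5 ← R5 − (1/2)·R1: [0, 1, 0, -4, 1, -3]
R3 ← R3 + (1/5)·R2: [0, 0, 3/5, 9/5, 0, 9/5]
R4 ← R4 + (1/5)·R2: [0, 0, 3/5, 9/5, 0, 9/5]
R5 ← R5 + (1/10)·R2: [0, 0, -6/5, -18/5, 0, -18/5]
R4 ← R4 − R3: [0, 0, 0, 0, 0, 0]
R5 ← R5 + (2)·R3: [0, 0, 0, 0, 0, 0]
Echelon form has 3 nonzero rows, so rank(P) = 3.

3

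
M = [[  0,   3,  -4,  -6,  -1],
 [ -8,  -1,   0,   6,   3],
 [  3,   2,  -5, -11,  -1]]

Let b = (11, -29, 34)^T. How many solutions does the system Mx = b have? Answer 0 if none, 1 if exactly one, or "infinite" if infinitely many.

Row reduce the augmented matrix [M | b].
Swap R1 ↔ R2
R3 ← R3 + (3/8)·R1: [0, 13/8, -5, -35/4, 1/8, 185/8]
R3 ← R3 − (13/24)·R2: [0, 0, -17/6, -11/2, 2/3, 103/6]
The echelon form has 3 nonzero rows, and every pivot lies in the first 5 columns, so rank(M) = rank([M|b]) = 3.
The system is consistent.
rank = 3 < 5 unknowns, so there are infinitely many solutions.

infinite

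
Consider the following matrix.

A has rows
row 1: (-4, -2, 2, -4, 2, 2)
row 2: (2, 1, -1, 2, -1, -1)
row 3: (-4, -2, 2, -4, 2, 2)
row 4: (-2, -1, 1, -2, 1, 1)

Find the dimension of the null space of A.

5

Row reduce to echelon form.
R2 ← R2 + (1/2)·R1: [0, 0, 0, 0, 0, 0]
R3 ← R3 − R1: [0, 0, 0, 0, 0, 0]
R4 ← R4 − (1/2)·R1: [0, 0, 0, 0, 0, 0]
1 nonzero row, so rank(A) = 1.
A has 6 columns; by rank–nullity, nullity = 6 − 1 = 5.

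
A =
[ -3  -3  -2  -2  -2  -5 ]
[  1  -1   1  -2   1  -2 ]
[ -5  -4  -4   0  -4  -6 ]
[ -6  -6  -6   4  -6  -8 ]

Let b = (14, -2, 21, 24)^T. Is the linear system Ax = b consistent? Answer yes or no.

yes

Row reduce the augmented matrix [A | b].
R2 ← R2 + (1/3)·R1: [0, -2, 1/3, -8/3, 1/3, -11/3, 8/3]
R3 ← R3 − (5/3)·R1: [0, 1, -2/3, 10/3, -2/3, 7/3, -7/3]
R4 ← R4 − (2)·R1: [0, 0, -2, 8, -2, 2, -4]
R3 ← R3 + (1/2)·R2: [0, 0, -1/2, 2, -1/2, 1/2, -1]
R4 ← R4 − (4)·R3: [0, 0, 0, 0, 0, 0, 0]
The echelon form has 3 nonzero rows, and every pivot lies in the first 6 columns, so rank(A) = rank([A|b]) = 3.
The system is consistent.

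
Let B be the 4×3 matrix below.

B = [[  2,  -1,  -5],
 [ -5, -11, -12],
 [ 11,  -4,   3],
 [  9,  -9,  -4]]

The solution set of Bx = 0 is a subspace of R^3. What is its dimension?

Row reduce to echelon form.
R2 ← R2 + (5/2)·R1: [0, -27/2, -49/2]
R3 ← R3 − (11/2)·R1: [0, 3/2, 61/2]
R4 ← R4 − (9/2)·R1: [0, -9/2, 37/2]
R3 ← R3 + (1/9)·R2: [0, 0, 250/9]
R4 ← R4 − (1/3)·R2: [0, 0, 80/3]
R4 ← R4 − (24/25)·R3: [0, 0, 0]
3 nonzero rows, so rank(B) = 3.
B has 3 columns; by rank–nullity, nullity = 3 − 3 = 0.

0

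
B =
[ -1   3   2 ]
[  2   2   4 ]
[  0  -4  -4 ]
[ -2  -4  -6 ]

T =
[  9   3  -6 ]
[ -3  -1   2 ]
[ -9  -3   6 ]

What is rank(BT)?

First compute BT:
[[-36, -12,  24],
 [-24,  -8,  16],
 [ 48,  16, -32],
 [ 48,  16, -32]]
Now row reduce the product.
R2 ← R2 − (2/3)·R1: [0, 0, 0]
R3 ← R3 + (4/3)·R1: [0, 0, 0]
R4 ← R4 + (4/3)·R1: [0, 0, 0]
1 nonzero row, so rank(BT) = 1.

1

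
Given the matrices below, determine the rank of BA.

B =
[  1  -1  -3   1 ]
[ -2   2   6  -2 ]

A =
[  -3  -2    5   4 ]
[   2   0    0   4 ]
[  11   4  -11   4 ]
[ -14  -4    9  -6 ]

First compute BA:
[[-52, -18,  47, -18],
 [104,  36, -94,  36]]
Now row reduce the product.
R2 ← R2 + (2)·R1: [0, 0, 0, 0]
1 nonzero row, so rank(BA) = 1.

1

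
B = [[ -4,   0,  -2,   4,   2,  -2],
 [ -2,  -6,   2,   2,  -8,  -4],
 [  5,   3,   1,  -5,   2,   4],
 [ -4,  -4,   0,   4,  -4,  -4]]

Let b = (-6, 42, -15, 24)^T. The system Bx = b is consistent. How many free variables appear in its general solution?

Row reduce the augmented matrix [B | b].
R2 ← R2 − (1/2)·R1: [0, -6, 3, 0, -9, -3, 45]
R3 ← R3 + (5/4)·R1: [0, 3, -3/2, 0, 9/2, 3/2, -45/2]
R4 ← R4 − R1: [0, -4, 2, 0, -6, -2, 30]
R3 ← R3 + (1/2)·R2: [0, 0, 0, 0, 0, 0, 0]
R4 ← R4 − (2/3)·R2: [0, 0, 0, 0, 0, 0, 0]
The echelon form has 2 nonzero rows, and every pivot lies in the first 6 columns, so rank(B) = rank([B|b]) = 2.
The system is consistent.
Free variables = (unknowns) − (rank) = 6 − 2 = 4.

4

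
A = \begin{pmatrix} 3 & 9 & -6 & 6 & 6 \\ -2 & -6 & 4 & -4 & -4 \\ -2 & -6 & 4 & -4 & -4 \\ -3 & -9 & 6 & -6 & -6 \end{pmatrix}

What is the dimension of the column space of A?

Row reduce to echelon form.
R2 ← R2 + (2/3)·R1: [0, 0, 0, 0, 0]
R3 ← R3 + (2/3)·R1: [0, 0, 0, 0, 0]
R4 ← R4 + R1: [0, 0, 0, 0, 0]
Echelon form has 1 nonzero row, so rank(A) = 1.
The column space has dimension equal to the rank: 1.

1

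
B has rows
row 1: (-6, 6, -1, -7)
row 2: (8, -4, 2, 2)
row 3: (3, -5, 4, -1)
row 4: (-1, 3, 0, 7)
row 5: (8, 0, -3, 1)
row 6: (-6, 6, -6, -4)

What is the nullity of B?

0

Row reduce to echelon form.
R2 ← R2 + (4/3)·R1: [0, 4, 2/3, -22/3]
R3 ← R3 + (1/2)·R1: [0, -2, 7/2, -9/2]
R4 ← R4 − (1/6)·R1: [0, 2, 1/6, 49/6]
R5 ← R5 + (4/3)·R1: [0, 8, -13/3, -25/3]
R6 ← R6 − R1: [0, 0, -5, 3]
R3 ← R3 + (1/2)·R2: [0, 0, 23/6, -49/6]
R4 ← R4 − (1/2)·R2: [0, 0, -1/6, 71/6]
R5 ← R5 − (2)·R2: [0, 0, -17/3, 19/3]
R4 ← R4 + (1/23)·R3: [0, 0, 0, 264/23]
R5 ← R5 + (34/23)·R3: [0, 0, 0, -132/23]
R6 ← R6 + (30/23)·R3: [0, 0, 0, -176/23]
R5 ← R5 + (1/2)·R4: [0, 0, 0, 0]
R6 ← R6 + (2/3)·R4: [0, 0, 0, 0]
4 nonzero rows, so rank(B) = 4.
B has 4 columns; by rank–nullity, nullity = 4 − 4 = 0.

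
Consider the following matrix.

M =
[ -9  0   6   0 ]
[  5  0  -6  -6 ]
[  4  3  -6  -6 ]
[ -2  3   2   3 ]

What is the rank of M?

Row reduce to echelon form.
R2 ← R2 + (5/9)·R1: [0, 0, -8/3, -6]
R3 ← R3 + (4/9)·R1: [0, 3, -10/3, -6]
R4 ← R4 − (2/9)·R1: [0, 3, 2/3, 3]
Swap R2 ↔ R3
R4 ← R4 − R2: [0, 0, 4, 9]
R4 ← R4 + (3/2)·R3: [0, 0, 0, 0]
Echelon form has 3 nonzero rows, so rank(M) = 3.

3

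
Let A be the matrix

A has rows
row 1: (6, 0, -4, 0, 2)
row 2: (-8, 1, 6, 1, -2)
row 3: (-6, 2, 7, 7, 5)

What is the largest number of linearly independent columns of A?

3

Row reduce to echelon form.
R2 ← R2 + (4/3)·R1: [0, 1, 2/3, 1, 2/3]
R3 ← R3 + R1: [0, 2, 3, 7, 7]
R3 ← R3 − (2)·R2: [0, 0, 5/3, 5, 17/3]
Echelon form has 3 nonzero rows, so rank(A) = 3.
The rank gives the maximum number of linearly independent columns: 3.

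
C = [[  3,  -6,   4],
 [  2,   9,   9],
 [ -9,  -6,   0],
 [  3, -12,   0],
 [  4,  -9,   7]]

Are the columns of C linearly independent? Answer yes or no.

yes

Row reduce C to echelon form.
R2 ← R2 − (2/3)·R1: [0, 13, 19/3]
R3 ← R3 + (3)·R1: [0, -24, 12]
R4 ← R4 − R1: [0, -6, -4]
R5 ← R5 − (4/3)·R1: [0, -1, 5/3]
R3 ← R3 + (24/13)·R2: [0, 0, 308/13]
R4 ← R4 + (6/13)·R2: [0, 0, -14/13]
R5 ← R5 + (1/13)·R2: [0, 0, 28/13]
R4 ← R4 + (1/22)·R3: [0, 0, 0]
R5 ← R5 − (1/11)·R3: [0, 0, 0]
3 pivots among 3 columns.
Every column is a pivot column, so the columns are linearly independent.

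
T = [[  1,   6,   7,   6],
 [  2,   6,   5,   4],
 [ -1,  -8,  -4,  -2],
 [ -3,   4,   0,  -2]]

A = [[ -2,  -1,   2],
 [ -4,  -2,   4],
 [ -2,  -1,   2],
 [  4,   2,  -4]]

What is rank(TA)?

First compute TA:
[[-16,  -8,  16],
 [-22, -11,  22],
 [ 34,  17, -34],
 [-18,  -9,  18]]
Now row reduce the product.
R2 ← R2 − (11/8)·R1: [0, 0, 0]
R3 ← R3 + (17/8)·R1: [0, 0, 0]
R4 ← R4 − (9/8)·R1: [0, 0, 0]
1 nonzero row, so rank(TA) = 1.

1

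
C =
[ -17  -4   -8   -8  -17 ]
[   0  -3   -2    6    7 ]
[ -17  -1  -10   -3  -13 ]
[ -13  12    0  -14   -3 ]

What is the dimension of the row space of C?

Row reduce to echelon form.
R3 ← R3 − R1: [0, 3, -2, 5, 4]
R4 ← R4 − (13/17)·R1: [0, 256/17, 104/17, -134/17, 10]
R3 ← R3 + R2: [0, 0, -4, 11, 11]
R4 ← R4 + (256/51)·R2: [0, 0, -200/51, 378/17, 2302/51]
R4 ← R4 − (50/51)·R3: [0, 0, 0, 584/51, 584/17]
Echelon form has 4 nonzero rows, so rank(C) = 4.
The row space has dimension equal to the rank: 4.

4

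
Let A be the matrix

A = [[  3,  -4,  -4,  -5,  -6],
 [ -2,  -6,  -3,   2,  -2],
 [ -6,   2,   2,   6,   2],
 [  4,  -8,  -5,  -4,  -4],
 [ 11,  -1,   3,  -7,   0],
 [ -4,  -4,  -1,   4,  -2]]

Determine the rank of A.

Row reduce to echelon form.
R2 ← R2 + (2/3)·R1: [0, -26/3, -17/3, -4/3, -6]
R3 ← R3 + (2)·R1: [0, -6, -6, -4, -10]
R4 ← R4 − (4/3)·R1: [0, -8/3, 1/3, 8/3, 4]
R5 ← R5 − (11/3)·R1: [0, 41/3, 53/3, 34/3, 22]
R6 ← R6 + (4/3)·R1: [0, -28/3, -19/3, -8/3, -10]
R3 ← R3 − (9/13)·R2: [0, 0, -27/13, -40/13, -76/13]
R4 ← R4 − (4/13)·R2: [0, 0, 27/13, 40/13, 76/13]
R5 ← R5 + (41/26)·R2: [0, 0, 227/26, 120/13, 163/13]
R6 ← R6 − (14/13)·R2: [0, 0, -3/13, -16/13, -46/13]
R4 ← R4 + R3: [0, 0, 0, 0, 0]
R5 ← R5 + (227/54)·R3: [0, 0, 0, -100/27, -325/27]
R6 ← R6 − (1/9)·R3: [0, 0, 0, -8/9, -26/9]
Swap R4 ↔ R5
R6 ← R6 − (6/25)·R4: [0, 0, 0, 0, 0]
Echelon form has 4 nonzero rows, so rank(A) = 4.

4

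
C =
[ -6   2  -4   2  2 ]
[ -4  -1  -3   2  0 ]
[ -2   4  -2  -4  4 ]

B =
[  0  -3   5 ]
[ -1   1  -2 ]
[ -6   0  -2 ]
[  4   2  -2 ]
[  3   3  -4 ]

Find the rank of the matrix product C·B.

First compute CB:
[[ 36,  30, -38],
 [ 27,  15, -16],
 [  4,  14, -22]]
Now row reduce the product.
R2 ← R2 − (3/4)·R1: [0, -15/2, 25/2]
R3 ← R3 − (1/9)·R1: [0, 32/3, -160/9]
R3 ← R3 + (64/45)·R2: [0, 0, 0]
2 nonzero rows, so rank(CB) = 2.

2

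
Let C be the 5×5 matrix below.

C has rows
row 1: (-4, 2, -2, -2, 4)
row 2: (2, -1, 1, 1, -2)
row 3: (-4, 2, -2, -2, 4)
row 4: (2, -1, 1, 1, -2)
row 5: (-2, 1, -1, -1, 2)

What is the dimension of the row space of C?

Row reduce to echelon form.
R2 ← R2 + (1/2)·R1: [0, 0, 0, 0, 0]
R3 ← R3 − R1: [0, 0, 0, 0, 0]
R4 ← R4 + (1/2)·R1: [0, 0, 0, 0, 0]
R5 ← R5 − (1/2)·R1: [0, 0, 0, 0, 0]
Echelon form has 1 nonzero row, so rank(C) = 1.
The row space has dimension equal to the rank: 1.

1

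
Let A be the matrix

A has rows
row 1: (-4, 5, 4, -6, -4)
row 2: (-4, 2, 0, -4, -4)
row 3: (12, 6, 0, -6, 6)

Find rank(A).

3

Row reduce to echelon form.
R2 ← R2 − R1: [0, -3, -4, 2, 0]
R3 ← R3 + (3)·R1: [0, 21, 12, -24, -6]
R3 ← R3 + (7)·R2: [0, 0, -16, -10, -6]
Echelon form has 3 nonzero rows, so rank(A) = 3.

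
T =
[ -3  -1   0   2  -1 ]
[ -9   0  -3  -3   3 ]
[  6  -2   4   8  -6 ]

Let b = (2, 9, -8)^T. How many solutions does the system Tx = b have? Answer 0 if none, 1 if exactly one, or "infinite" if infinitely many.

infinite

Row reduce the augmented matrix [T | b].
R2 ← R2 − (3)·R1: [0, 3, -3, -9, 6, 3]
R3 ← R3 + (2)·R1: [0, -4, 4, 12, -8, -4]
R3 ← R3 + (4/3)·R2: [0, 0, 0, 0, 0, 0]
The echelon form has 2 nonzero rows, and every pivot lies in the first 5 columns, so rank(T) = rank([T|b]) = 2.
The system is consistent.
rank = 2 < 5 unknowns, so there are infinitely many solutions.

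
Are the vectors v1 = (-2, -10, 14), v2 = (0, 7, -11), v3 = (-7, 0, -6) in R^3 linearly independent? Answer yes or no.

Form the matrix with these vectors as rows and row reduce.
R3 ← R3 − (7/2)·R1: [0, 35, -55]
R3 ← R3 − (5)·R2: [0, 0, 0]
2 nonzero rows, so the 3 vectors span a space of dimension 2.
Since 2 < 3, the vectors are linearly dependent.

no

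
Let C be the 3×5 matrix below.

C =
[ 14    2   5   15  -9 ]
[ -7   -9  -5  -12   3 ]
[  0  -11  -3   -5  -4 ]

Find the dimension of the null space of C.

Row reduce to echelon form.
R2 ← R2 + (1/2)·R1: [0, -8, -5/2, -9/2, -3/2]
R3 ← R3 − (11/8)·R2: [0, 0, 7/16, 19/16, -31/16]
3 nonzero rows, so rank(C) = 3.
C has 5 columns; by rank–nullity, nullity = 5 − 3 = 2.

2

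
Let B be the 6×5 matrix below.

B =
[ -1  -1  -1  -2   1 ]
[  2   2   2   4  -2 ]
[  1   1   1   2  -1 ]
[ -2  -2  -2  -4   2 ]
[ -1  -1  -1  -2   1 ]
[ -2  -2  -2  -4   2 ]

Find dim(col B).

1

Row reduce to echelon form.
R2 ← R2 + (2)·R1: [0, 0, 0, 0, 0]
R3 ← R3 + R1: [0, 0, 0, 0, 0]
R4 ← R4 − (2)·R1: [0, 0, 0, 0, 0]
R5 ← R5 − R1: [0, 0, 0, 0, 0]
R6 ← R6 − (2)·R1: [0, 0, 0, 0, 0]
Echelon form has 1 nonzero row, so rank(B) = 1.
The column space has dimension equal to the rank: 1.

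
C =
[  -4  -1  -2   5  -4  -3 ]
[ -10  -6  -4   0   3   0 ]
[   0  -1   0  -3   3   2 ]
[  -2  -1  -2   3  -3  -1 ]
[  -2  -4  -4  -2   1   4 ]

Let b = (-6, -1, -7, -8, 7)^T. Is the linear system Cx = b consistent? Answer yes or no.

no

Row reduce the augmented matrix [C | b].
R2 ← R2 − (5/2)·R1: [0, -7/2, 1, -25/2, 13, 15/2, 14]
R4 ← R4 − (1/2)·R1: [0, -1/2, -1, 1/2, -1, 1/2, -5]
R5 ← R5 − (1/2)·R1: [0, -7/2, -3, -9/2, 3, 11/2, 10]
R3 ← R3 − (2/7)·R2: [0, 0, -2/7, 4/7, -5/7, -1/7, -11]
R4 ← R4 − (1/7)·R2: [0, 0, -8/7, 16/7, -20/7, -4/7, -7]
R5 ← R5 − R2: [0, 0, -4, 8, -10, -2, -4]
R4 ← R4 − (4)·R3: [0, 0, 0, 0, 0, 0, 37]
R5 ← R5 − (14)·R3: [0, 0, 0, 0, 0, 0, 150]
R5 ← R5 − (150/37)·R4: [0, 0, 0, 0, 0, 0, 0]
The echelon form has 4 nonzero rows; the last pivot sits in the augmented column, so rank(C) = 3 but rank([C|b]) = 4.
Since the ranks differ, the system is inconsistent.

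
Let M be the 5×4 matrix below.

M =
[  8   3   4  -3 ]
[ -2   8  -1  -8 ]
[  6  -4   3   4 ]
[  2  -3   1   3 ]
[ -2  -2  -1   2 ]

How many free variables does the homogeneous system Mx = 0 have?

2

Row reduce to echelon form.
R2 ← R2 + (1/4)·R1: [0, 35/4, 0, -35/4]
R3 ← R3 − (3/4)·R1: [0, -25/4, 0, 25/4]
R4 ← R4 − (1/4)·R1: [0, -15/4, 0, 15/4]
R5 ← R5 + (1/4)·R1: [0, -5/4, 0, 5/4]
R3 ← R3 + (5/7)·R2: [0, 0, 0, 0]
R4 ← R4 + (3/7)·R2: [0, 0, 0, 0]
R5 ← R5 + (1/7)·R2: [0, 0, 0, 0]
2 nonzero rows, so rank(M) = 2.
M has 4 columns; by rank–nullity, nullity = 4 − 2 = 2.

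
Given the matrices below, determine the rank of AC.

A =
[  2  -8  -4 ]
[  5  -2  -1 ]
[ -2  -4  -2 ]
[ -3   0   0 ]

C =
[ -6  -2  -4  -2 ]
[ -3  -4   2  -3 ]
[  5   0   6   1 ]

2

First compute AC:
[[ -8,  28, -48,  16],
 [-29,  -2, -30,  -5],
 [ 14,  20, -12,  14],
 [ 18,   6,  12,   6]]
Now row reduce the product.
R2 ← R2 − (29/8)·R1: [0, -207/2, 144, -63]
R3 ← R3 + (7/4)·R1: [0, 69, -96, 42]
R4 ← R4 + (9/4)·R1: [0, 69, -96, 42]
R3 ← R3 + (2/3)·R2: [0, 0, 0, 0]
R4 ← R4 + (2/3)·R2: [0, 0, 0, 0]
2 nonzero rows, so rank(AC) = 2.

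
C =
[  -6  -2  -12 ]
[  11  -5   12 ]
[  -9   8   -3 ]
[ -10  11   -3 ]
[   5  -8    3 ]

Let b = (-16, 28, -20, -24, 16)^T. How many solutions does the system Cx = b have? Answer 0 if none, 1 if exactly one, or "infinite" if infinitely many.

1

Row reduce the augmented matrix [C | b].
R2 ← R2 + (11/6)·R1: [0, -26/3, -10, -4/3]
R3 ← R3 − (3/2)·R1: [0, 11, 15, 4]
R4 ← R4 − (5/3)·R1: [0, 43/3, 17, 8/3]
R5 ← R5 + (5/6)·R1: [0, -29/3, -7, 8/3]
R3 ← R3 + (33/26)·R2: [0, 0, 30/13, 30/13]
R4 ← R4 + (43/26)·R2: [0, 0, 6/13, 6/13]
R5 ← R5 − (29/26)·R2: [0, 0, 54/13, 54/13]
R4 ← R4 − (1/5)·R3: [0, 0, 0, 0]
R5 ← R5 − (9/5)·R3: [0, 0, 0, 0]
The echelon form has 3 nonzero rows, and every pivot lies in the first 3 columns, so rank(C) = rank([C|b]) = 3.
The system is consistent.
rank = 3 = number of unknowns, so the solution is unique.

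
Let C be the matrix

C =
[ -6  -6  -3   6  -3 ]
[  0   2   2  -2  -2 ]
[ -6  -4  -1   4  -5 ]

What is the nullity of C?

3

Row reduce to echelon form.
R3 ← R3 − R1: [0, 2, 2, -2, -2]
R3 ← R3 − R2: [0, 0, 0, 0, 0]
2 nonzero rows, so rank(C) = 2.
C has 5 columns; by rank–nullity, nullity = 5 − 2 = 3.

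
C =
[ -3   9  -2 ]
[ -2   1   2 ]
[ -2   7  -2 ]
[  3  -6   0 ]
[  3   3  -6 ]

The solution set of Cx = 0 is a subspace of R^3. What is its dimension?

1

Row reduce to echelon form.
R2 ← R2 − (2/3)·R1: [0, -5, 10/3]
R3 ← R3 − (2/3)·R1: [0, 1, -2/3]
R4 ← R4 + R1: [0, 3, -2]
R5 ← R5 + R1: [0, 12, -8]
R3 ← R3 + (1/5)·R2: [0, 0, 0]
R4 ← R4 + (3/5)·R2: [0, 0, 0]
R5 ← R5 + (12/5)·R2: [0, 0, 0]
2 nonzero rows, so rank(C) = 2.
C has 3 columns; by rank–nullity, nullity = 3 − 2 = 1.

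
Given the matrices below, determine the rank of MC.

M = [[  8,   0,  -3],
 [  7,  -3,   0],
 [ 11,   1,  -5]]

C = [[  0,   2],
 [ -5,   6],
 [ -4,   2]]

2

First compute MC:
[[ 12,  10],
 [ 15,  -4],
 [ 15,  18]]
Now row reduce the product.
R2 ← R2 − (5/4)·R1: [0, -33/2]
R3 ← R3 − (5/4)·R1: [0, 11/2]
R3 ← R3 + (1/3)·R2: [0, 0]
2 nonzero rows, so rank(MC) = 2.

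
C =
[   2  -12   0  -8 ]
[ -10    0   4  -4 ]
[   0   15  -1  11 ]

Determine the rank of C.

Row reduce to echelon form.
R2 ← R2 + (5)·R1: [0, -60, 4, -44]
R3 ← R3 + (1/4)·R2: [0, 0, 0, 0]
Echelon form has 2 nonzero rows, so rank(C) = 2.

2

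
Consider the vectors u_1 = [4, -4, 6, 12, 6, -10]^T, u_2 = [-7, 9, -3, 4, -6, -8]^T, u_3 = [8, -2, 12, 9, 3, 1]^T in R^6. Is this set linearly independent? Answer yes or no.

yes

Form the matrix with these vectors as rows and row reduce.
R2 ← R2 + (7/4)·R1: [0, 2, 15/2, 25, 9/2, -51/2]
R3 ← R3 − (2)·R1: [0, 6, 0, -15, -9, 21]
R3 ← R3 − (3)·R2: [0, 0, -45/2, -90, -45/2, 195/2]
3 nonzero rows, so the 3 vectors span a space of dimension 3.
Since 3 = 3, the vectors are linearly independent.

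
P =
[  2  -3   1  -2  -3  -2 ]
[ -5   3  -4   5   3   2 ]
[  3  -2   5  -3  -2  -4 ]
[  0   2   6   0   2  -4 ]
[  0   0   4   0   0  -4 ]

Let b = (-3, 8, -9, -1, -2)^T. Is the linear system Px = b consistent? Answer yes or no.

no

Row reduce the augmented matrix [P | b].
R2 ← R2 + (5/2)·R1: [0, -9/2, -3/2, 0, -9/2, -3, 1/2]
R3 ← R3 − (3/2)·R1: [0, 5/2, 7/2, 0, 5/2, -1, -9/2]
R3 ← R3 + (5/9)·R2: [0, 0, 8/3, 0, 0, -8/3, -38/9]
R4 ← R4 + (4/9)·R2: [0, 0, 16/3, 0, 0, -16/3, -7/9]
R4 ← R4 − (2)·R3: [0, 0, 0, 0, 0, 0, 23/3]
R5 ← R5 − (3/2)·R3: [0, 0, 0, 0, 0, 0, 13/3]
R5 ← R5 − (13/23)·R4: [0, 0, 0, 0, 0, 0, 0]
The echelon form has 4 nonzero rows; the last pivot sits in the augmented column, so rank(P) = 3 but rank([P|b]) = 4.
Since the ranks differ, the system is inconsistent.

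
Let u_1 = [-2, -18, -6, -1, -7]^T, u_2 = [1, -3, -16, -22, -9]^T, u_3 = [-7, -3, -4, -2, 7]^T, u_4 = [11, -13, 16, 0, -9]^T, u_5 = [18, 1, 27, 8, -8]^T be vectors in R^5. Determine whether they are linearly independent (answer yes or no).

Form the matrix with these vectors as rows and row reduce.
R2 ← R2 + (1/2)·R1: [0, -12, -19, -45/2, -25/2]
R3 ← R3 − (7/2)·R1: [0, 60, 17, 3/2, 63/2]
R4 ← R4 + (11/2)·R1: [0, -112, -17, -11/2, -95/2]
R5 ← R5 + (9)·R1: [0, -161, -27, -1, -71]
R3 ← R3 + (5)·R2: [0, 0, -78, -111, -31]
R4 ← R4 − (28/3)·R2: [0, 0, 481/3, 409/2, 415/6]
R5 ← R5 − (161/12)·R2: [0, 0, 2735/12, 2407/8, 2321/24]
R4 ← R4 + (37/18)·R3: [0, 0, 0, -71/3, 49/9]
R5 ← R5 + (2735/936)·R3: [0, 0, 0, -3661/156, 2867/468]
R5 ← R5 − (3661/3692)·R4: [0, 0, 0, 0, 2014/2769]
5 nonzero rows, so the 5 vectors span a space of dimension 5.
Since 5 = 5, the vectors are linearly independent.

yes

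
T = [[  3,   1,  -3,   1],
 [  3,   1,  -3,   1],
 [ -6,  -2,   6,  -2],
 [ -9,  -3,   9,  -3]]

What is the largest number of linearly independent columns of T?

Row reduce to echelon form.
R2 ← R2 − R1: [0, 0, 0, 0]
R3 ← R3 + (2)·R1: [0, 0, 0, 0]
R4 ← R4 + (3)·R1: [0, 0, 0, 0]
Echelon form has 1 nonzero row, so rank(T) = 1.
The rank gives the maximum number of linearly independent columns: 1.

1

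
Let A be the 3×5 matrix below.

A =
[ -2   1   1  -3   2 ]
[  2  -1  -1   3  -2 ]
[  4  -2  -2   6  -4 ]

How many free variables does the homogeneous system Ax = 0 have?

Row reduce to echelon form.
R2 ← R2 + R1: [0, 0, 0, 0, 0]
R3 ← R3 + (2)·R1: [0, 0, 0, 0, 0]
1 nonzero row, so rank(A) = 1.
A has 5 columns; by rank–nullity, nullity = 5 − 1 = 4.

4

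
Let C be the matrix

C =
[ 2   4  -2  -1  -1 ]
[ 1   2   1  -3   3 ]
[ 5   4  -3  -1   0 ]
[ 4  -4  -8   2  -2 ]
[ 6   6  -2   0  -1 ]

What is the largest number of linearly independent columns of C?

Row reduce to echelon form.
R2 ← R2 − (1/2)·R1: [0, 0, 2, -5/2, 7/2]
R3 ← R3 − (5/2)·R1: [0, -6, 2, 3/2, 5/2]
R4 ← R4 − (2)·R1: [0, -12, -4, 4, 0]
R5 ← R5 − (3)·R1: [0, -6, 4, 3, 2]
Swap R2 ↔ R3
R4 ← R4 − (2)·R2: [0, 0, -8, 1, -5]
R5 ← R5 − R2: [0, 0, 2, 3/2, -1/2]
R4 ← R4 + (4)·R3: [0, 0, 0, -9, 9]
R5 ← R5 − R3: [0, 0, 0, 4, -4]
R5 ← R5 + (4/9)·R4: [0, 0, 0, 0, 0]
Echelon form has 4 nonzero rows, so rank(C) = 4.
The rank gives the maximum number of linearly independent columns: 4.

4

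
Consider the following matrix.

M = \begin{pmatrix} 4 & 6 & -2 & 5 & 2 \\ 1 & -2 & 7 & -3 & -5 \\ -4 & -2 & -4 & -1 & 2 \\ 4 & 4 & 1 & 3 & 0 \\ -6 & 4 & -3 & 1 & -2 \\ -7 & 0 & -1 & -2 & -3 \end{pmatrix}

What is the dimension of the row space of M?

3

Row reduce to echelon form.
R2 ← R2 − (1/4)·R1: [0, -7/2, 15/2, -17/4, -11/2]
R3 ← R3 + R1: [0, 4, -6, 4, 4]
R4 ← R4 − R1: [0, -2, 3, -2, -2]
R5 ← R5 + (3/2)·R1: [0, 13, -6, 17/2, 1]
R6 ← R6 + (7/4)·R1: [0, 21/2, -9/2, 27/4, 1/2]
R3 ← R3 + (8/7)·R2: [0, 0, 18/7, -6/7, -16/7]
R4 ← R4 − (4/7)·R2: [0, 0, -9/7, 3/7, 8/7]
R5 ← R5 + (26/7)·R2: [0, 0, 153/7, -51/7, -136/7]
R6 ← R6 + (3)·R2: [0, 0, 18, -6, -16]
R4 ← R4 + (1/2)·R3: [0, 0, 0, 0, 0]
R5 ← R5 − (17/2)·R3: [0, 0, 0, 0, 0]
R6 ← R6 − (7)·R3: [0, 0, 0, 0, 0]
Echelon form has 3 nonzero rows, so rank(M) = 3.
The row space has dimension equal to the rank: 3.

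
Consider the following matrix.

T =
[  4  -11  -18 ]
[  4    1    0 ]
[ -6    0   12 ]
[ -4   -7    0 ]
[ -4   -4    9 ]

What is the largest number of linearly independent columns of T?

Row reduce to echelon form.
R2 ← R2 − R1: [0, 12, 18]
R3 ← R3 + (3/2)·R1: [0, -33/2, -15]
R4 ← R4 + R1: [0, -18, -18]
R5 ← R5 + R1: [0, -15, -9]
R3 ← R3 + (11/8)·R2: [0, 0, 39/4]
R4 ← R4 + (3/2)·R2: [0, 0, 9]
R5 ← R5 + (5/4)·R2: [0, 0, 27/2]
R4 ← R4 − (12/13)·R3: [0, 0, 0]
R5 ← R5 − (18/13)·R3: [0, 0, 0]
Echelon form has 3 nonzero rows, so rank(T) = 3.
The rank gives the maximum number of linearly independent columns: 3.

3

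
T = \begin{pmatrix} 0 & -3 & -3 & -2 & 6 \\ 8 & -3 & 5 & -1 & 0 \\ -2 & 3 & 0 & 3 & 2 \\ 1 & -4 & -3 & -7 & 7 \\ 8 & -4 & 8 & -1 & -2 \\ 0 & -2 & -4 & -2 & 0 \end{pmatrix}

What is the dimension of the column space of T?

Row reduce to echelon form.
Swap R1 ↔ R2
R3 ← R3 + (1/4)·R1: [0, 9/4, 5/4, 11/4, 2]
R4 ← R4 − (1/8)·R1: [0, -29/8, -29/8, -55/8, 7]
R5 ← R5 − R1: [0, -1, 3, 0, -2]
R3 ← R3 + (3/4)·R2: [0, 0, -1, 5/4, 13/2]
R4 ← R4 − (29/24)·R2: [0, 0, 0, -107/24, -1/4]
R5 ← R5 − (1/3)·R2: [0, 0, 4, 2/3, -4]
R6 ← R6 − (2/3)·R2: [0, 0, -2, -2/3, -4]
R5 ← R5 + (4)·R3: [0, 0, 0, 17/3, 22]
R6 ← R6 − (2)·R3: [0, 0, 0, -19/6, -17]
R5 ← R5 + (136/107)·R4: [0, 0, 0, 0, 2320/107]
R6 ← R6 − (76/107)·R4: [0, 0, 0, 0, -1800/107]
R6 ← R6 + (45/58)·R5: [0, 0, 0, 0, 0]
Echelon form has 5 nonzero rows, so rank(T) = 5.
The column space has dimension equal to the rank: 5.

5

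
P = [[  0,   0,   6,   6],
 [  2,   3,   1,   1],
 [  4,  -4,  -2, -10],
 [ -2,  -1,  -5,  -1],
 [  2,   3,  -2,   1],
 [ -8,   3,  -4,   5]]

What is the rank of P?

Row reduce to echelon form.
Swap R1 ↔ R2
R3 ← R3 − (2)·R1: [0, -10, -4, -12]
R4 ← R4 + R1: [0, 2, -4, 0]
R5 ← R5 − R1: [0, 0, -3, 0]
R6 ← R6 + (4)·R1: [0, 15, 0, 9]
Swap R2 ↔ R3
R4 ← R4 + (1/5)·R2: [0, 0, -24/5, -12/5]
R6 ← R6 + (3/2)·R2: [0, 0, -6, -9]
R4 ← R4 + (4/5)·R3: [0, 0, 0, 12/5]
R5 ← R5 + (1/2)·R3: [0, 0, 0, 3]
R6 ← R6 + R3: [0, 0, 0, -3]
R5 ← R5 − (5/4)·R4: [0, 0, 0, 0]
R6 ← R6 + (5/4)·R4: [0, 0, 0, 0]
Echelon form has 4 nonzero rows, so rank(P) = 4.

4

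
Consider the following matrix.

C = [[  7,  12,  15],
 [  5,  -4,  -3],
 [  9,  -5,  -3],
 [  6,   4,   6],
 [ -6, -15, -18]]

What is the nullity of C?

1

Row reduce to echelon form.
R2 ← R2 − (5/7)·R1: [0, -88/7, -96/7]
R3 ← R3 − (9/7)·R1: [0, -143/7, -156/7]
R4 ← R4 − (6/7)·R1: [0, -44/7, -48/7]
R5 ← R5 + (6/7)·R1: [0, -33/7, -36/7]
R3 ← R3 − (13/8)·R2: [0, 0, 0]
R4 ← R4 − (1/2)·R2: [0, 0, 0]
R5 ← R5 − (3/8)·R2: [0, 0, 0]
2 nonzero rows, so rank(C) = 2.
C has 3 columns; by rank–nullity, nullity = 3 − 2 = 1.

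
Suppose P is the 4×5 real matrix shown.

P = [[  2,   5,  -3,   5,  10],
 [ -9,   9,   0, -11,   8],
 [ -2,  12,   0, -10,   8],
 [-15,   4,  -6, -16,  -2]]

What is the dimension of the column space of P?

Row reduce to echelon form.
R2 ← R2 + (9/2)·R1: [0, 63/2, -27/2, 23/2, 53]
R3 ← R3 + R1: [0, 17, -3, -5, 18]
R4 ← R4 + (15/2)·R1: [0, 83/2, -57/2, 43/2, 73]
R3 ← R3 − (34/63)·R2: [0, 0, 30/7, -706/63, -668/63]
R4 ← R4 − (83/63)·R2: [0, 0, -75/7, 400/63, 200/63]
R4 ← R4 + (5/2)·R3: [0, 0, 0, -65/3, -70/3]
Echelon form has 4 nonzero rows, so rank(P) = 4.
The column space has dimension equal to the rank: 4.

4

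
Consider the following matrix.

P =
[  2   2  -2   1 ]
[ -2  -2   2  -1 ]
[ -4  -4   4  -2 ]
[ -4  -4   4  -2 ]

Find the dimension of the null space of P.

Row reduce to echelon form.
R2 ← R2 + R1: [0, 0, 0, 0]
R3 ← R3 + (2)·R1: [0, 0, 0, 0]
R4 ← R4 + (2)·R1: [0, 0, 0, 0]
1 nonzero row, so rank(P) = 1.
P has 4 columns; by rank–nullity, nullity = 4 − 1 = 3.

3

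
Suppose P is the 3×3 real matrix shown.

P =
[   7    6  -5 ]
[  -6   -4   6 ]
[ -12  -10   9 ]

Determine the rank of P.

Row reduce to echelon form.
R2 ← R2 + (6/7)·R1: [0, 8/7, 12/7]
R3 ← R3 + (12/7)·R1: [0, 2/7, 3/7]
R3 ← R3 − (1/4)·R2: [0, 0, 0]
Echelon form has 2 nonzero rows, so rank(P) = 2.

2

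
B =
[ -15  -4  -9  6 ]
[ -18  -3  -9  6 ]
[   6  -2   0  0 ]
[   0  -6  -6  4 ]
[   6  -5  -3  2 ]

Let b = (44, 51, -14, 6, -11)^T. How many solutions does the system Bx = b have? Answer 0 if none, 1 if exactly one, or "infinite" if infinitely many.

Row reduce the augmented matrix [B | b].
R2 ← R2 − (6/5)·R1: [0, 9/5, 9/5, -6/5, -9/5]
R3 ← R3 + (2/5)·R1: [0, -18/5, -18/5, 12/5, 18/5]
R5 ← R5 + (2/5)·R1: [0, -33/5, -33/5, 22/5, 33/5]
R3 ← R3 + (2)·R2: [0, 0, 0, 0, 0]
R4 ← R4 + (10/3)·R2: [0, 0, 0, 0, 0]
R5 ← R5 + (11/3)·R2: [0, 0, 0, 0, 0]
The echelon form has 2 nonzero rows, and every pivot lies in the first 4 columns, so rank(B) = rank([B|b]) = 2.
The system is consistent.
rank = 2 < 4 unknowns, so there are infinitely many solutions.

infinite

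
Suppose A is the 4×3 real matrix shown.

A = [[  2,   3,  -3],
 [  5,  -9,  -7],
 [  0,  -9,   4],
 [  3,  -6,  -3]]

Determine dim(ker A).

0

Row reduce to echelon form.
R2 ← R2 − (5/2)·R1: [0, -33/2, 1/2]
R4 ← R4 − (3/2)·R1: [0, -21/2, 3/2]
R3 ← R3 − (6/11)·R2: [0, 0, 41/11]
R4 ← R4 − (7/11)·R2: [0, 0, 13/11]
R4 ← R4 − (13/41)·R3: [0, 0, 0]
3 nonzero rows, so rank(A) = 3.
A has 3 columns; by rank–nullity, nullity = 3 − 3 = 0.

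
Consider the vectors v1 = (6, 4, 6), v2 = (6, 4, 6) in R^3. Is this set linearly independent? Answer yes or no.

no

Form the matrix with these vectors as rows and row reduce.
R2 ← R2 − R1: [0, 0, 0]
1 nonzero row, so the 2 vectors span a space of dimension 1.
Since 1 < 2, the vectors are linearly dependent.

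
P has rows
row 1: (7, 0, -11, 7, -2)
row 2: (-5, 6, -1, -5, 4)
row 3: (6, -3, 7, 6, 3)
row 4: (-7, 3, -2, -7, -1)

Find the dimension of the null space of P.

Row reduce to echelon form.
R2 ← R2 + (5/7)·R1: [0, 6, -62/7, 0, 18/7]
R3 ← R3 − (6/7)·R1: [0, -3, 115/7, 0, 33/7]
R4 ← R4 + R1: [0, 3, -13, 0, -3]
R3 ← R3 + (1/2)·R2: [0, 0, 12, 0, 6]
R4 ← R4 − (1/2)·R2: [0, 0, -60/7, 0, -30/7]
R4 ← R4 + (5/7)·R3: [0, 0, 0, 0, 0]
3 nonzero rows, so rank(P) = 3.
P has 5 columns; by rank–nullity, nullity = 5 − 3 = 2.

2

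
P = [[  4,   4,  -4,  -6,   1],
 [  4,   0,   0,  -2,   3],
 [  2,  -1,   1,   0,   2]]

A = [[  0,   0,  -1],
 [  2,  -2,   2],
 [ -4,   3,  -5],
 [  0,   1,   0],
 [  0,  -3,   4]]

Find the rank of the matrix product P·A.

2

First compute PA:
[[ 24, -29,  28],
 [  0, -11,   8],
 [ -6,  -1,  -1]]
Now row reduce the product.
R3 ← R3 + (1/4)·R1: [0, -33/4, 6]
R3 ← R3 − (3/4)·R2: [0, 0, 0]
2 nonzero rows, so rank(PA) = 2.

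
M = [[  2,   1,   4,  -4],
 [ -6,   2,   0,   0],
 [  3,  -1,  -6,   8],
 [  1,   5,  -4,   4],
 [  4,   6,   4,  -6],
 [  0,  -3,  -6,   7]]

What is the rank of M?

4

Row reduce to echelon form.
R2 ← R2 + (3)·R1: [0, 5, 12, -12]
R3 ← R3 − (3/2)·R1: [0, -5/2, -12, 14]
R4 ← R4 − (1/2)·R1: [0, 9/2, -6, 6]
R5 ← R5 − (2)·R1: [0, 4, -4, 2]
R3 ← R3 + (1/2)·R2: [0, 0, -6, 8]
R4 ← R4 − (9/10)·R2: [0, 0, -84/5, 84/5]
R5 ← R5 − (4/5)·R2: [0, 0, -68/5, 58/5]
R6 ← R6 + (3/5)·R2: [0, 0, 6/5, -1/5]
R4 ← R4 − (14/5)·R3: [0, 0, 0, -28/5]
R5 ← R5 − (34/15)·R3: [0, 0, 0, -98/15]
R6 ← R6 + (1/5)·R3: [0, 0, 0, 7/5]
R5 ← R5 − (7/6)·R4: [0, 0, 0, 0]
R6 ← R6 + (1/4)·R4: [0, 0, 0, 0]
Echelon form has 4 nonzero rows, so rank(M) = 4.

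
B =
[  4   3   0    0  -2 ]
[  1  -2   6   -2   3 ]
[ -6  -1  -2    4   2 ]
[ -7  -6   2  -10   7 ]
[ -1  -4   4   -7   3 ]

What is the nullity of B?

0

Row reduce to echelon form.
R2 ← R2 − (1/4)·R1: [0, -11/4, 6, -2, 7/2]
R3 ← R3 + (3/2)·R1: [0, 7/2, -2, 4, -1]
R4 ← R4 + (7/4)·R1: [0, -3/4, 2, -10, 7/2]
R5 ← R5 + (1/4)·R1: [0, -13/4, 4, -7, 5/2]
R3 ← R3 + (14/11)·R2: [0, 0, 62/11, 16/11, 38/11]
R4 ← R4 − (3/11)·R2: [0, 0, 4/11, -104/11, 28/11]
R5 ← R5 − (13/11)·R2: [0, 0, -34/11, -51/11, -18/11]
R4 ← R4 − (2/31)·R3: [0, 0, 0, -296/31, 72/31]
R5 ← R5 + (17/31)·R3: [0, 0, 0, -119/31, 8/31]
R5 ← R5 − (119/296)·R4: [0, 0, 0, 0, -25/37]
5 nonzero rows, so rank(B) = 5.
B has 5 columns; by rank–nullity, nullity = 5 − 5 = 0.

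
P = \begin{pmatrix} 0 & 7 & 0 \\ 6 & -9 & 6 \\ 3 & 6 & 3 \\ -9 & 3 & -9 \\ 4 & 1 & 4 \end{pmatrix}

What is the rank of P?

2

Row reduce to echelon form.
Swap R1 ↔ R2
R3 ← R3 − (1/2)·R1: [0, 21/2, 0]
R4 ← R4 + (3/2)·R1: [0, -21/2, 0]
R5 ← R5 − (2/3)·R1: [0, 7, 0]
R3 ← R3 − (3/2)·R2: [0, 0, 0]
R4 ← R4 + (3/2)·R2: [0, 0, 0]
R5 ← R5 − R2: [0, 0, 0]
Echelon form has 2 nonzero rows, so rank(P) = 2.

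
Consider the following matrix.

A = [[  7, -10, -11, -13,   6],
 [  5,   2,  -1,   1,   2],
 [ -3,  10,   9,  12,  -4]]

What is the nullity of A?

Row reduce to echelon form.
R2 ← R2 − (5/7)·R1: [0, 64/7, 48/7, 72/7, -16/7]
R3 ← R3 + (3/7)·R1: [0, 40/7, 30/7, 45/7, -10/7]
R3 ← R3 − (5/8)·R2: [0, 0, 0, 0, 0]
2 nonzero rows, so rank(A) = 2.
A has 5 columns; by rank–nullity, nullity = 5 − 2 = 3.

3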